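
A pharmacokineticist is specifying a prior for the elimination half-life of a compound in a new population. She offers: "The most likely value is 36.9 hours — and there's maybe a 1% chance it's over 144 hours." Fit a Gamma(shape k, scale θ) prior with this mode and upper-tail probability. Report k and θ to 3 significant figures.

k ≈ 3.27, θ ≈ 16.3

Gamma(k,θ) with k>1 has mode (k−1)θ, so θ = 36.9/(k−1).
Need P(X < 144) = 0.99 with θ tied to k this way. Start at k = 2, θ = 36.9: P(X<144) ≈ 0.901.
Too low — raise k to concentrate. Iterating converges to k ≈ 3.27.
Then θ = 36.9/(3.27−1) ≈ 16.3.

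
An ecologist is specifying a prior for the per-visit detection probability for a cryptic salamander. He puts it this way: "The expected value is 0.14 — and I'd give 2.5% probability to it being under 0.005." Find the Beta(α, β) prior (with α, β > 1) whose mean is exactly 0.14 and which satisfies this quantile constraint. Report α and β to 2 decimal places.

α ≈ 1.07, β ≈ 6.56

With mean 0.14 fixed, write α = 0.14s, β = 0.86s where s = α+β.
Need P(θ < 0.005) = 0.025 under Beta(0.14s, 0.86s). Normal approximation: (q−m)/√(m(1−m)/s) ≈ z_{0.025} = -1.96, so s ≈ 0.14·0.86·(-1.96)²/(0.005−0.14)² = 25.4.
At s = 25.4: P(θ<0.005) ≈ 0.000. Adjusting to match 0.025 gives s ≈ 7.63.
So α = 0.14·7.63 ≈ 1.07, β = 0.86·7.63 ≈ 6.56.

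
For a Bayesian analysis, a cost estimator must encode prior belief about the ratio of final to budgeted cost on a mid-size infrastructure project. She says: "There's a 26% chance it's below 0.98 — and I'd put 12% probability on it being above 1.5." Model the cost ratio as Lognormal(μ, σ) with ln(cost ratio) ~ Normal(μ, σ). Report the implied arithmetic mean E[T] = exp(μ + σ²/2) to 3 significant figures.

E[T] ≈ 1.17

If T ~ Lognormal(μ,σ) then ln T ~ Normal(μ,σ), so the p-quantile of ln T is μ + z_p·σ.
ln(0.98) = -0.0202 and ln(1.5) = 0.4055; z_{0.26} = -0.6433, z_{0.88} = 1.175.
σ = (0.4055 − -0.0202)/(1.175 − (-0.6433)) = 0.234.
μ = -0.0202 − (-0.6433)·0.234 = 0.130.
E[T] = exp(μ + σ²/2) = exp(0.130 + 0.0274) = 1.17.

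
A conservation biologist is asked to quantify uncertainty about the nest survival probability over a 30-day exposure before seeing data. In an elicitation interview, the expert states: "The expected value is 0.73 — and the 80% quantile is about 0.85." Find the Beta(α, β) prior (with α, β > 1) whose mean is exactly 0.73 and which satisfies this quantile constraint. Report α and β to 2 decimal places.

α ≈ 7.33, β ≈ 2.71

With mean 0.73 fixed, write α = 0.73s, β = 0.27s where s = α+β.
Need P(θ < 0.85) = 0.8 under Beta(0.73s, 0.27s). Normal approximation: (q−m)/√(m(1−m)/s) ≈ z_{0.8} = 0.842, so s ≈ 0.73·0.27·(0.842)²/(0.85−0.73)² = 9.7.
At s = 9.7: P(θ<0.85) ≈ 0.795. Adjusting to match 0.8 gives s ≈ 10.04.
So α = 0.73·10.04 ≈ 7.33, β = 0.27·10.04 ≈ 2.71.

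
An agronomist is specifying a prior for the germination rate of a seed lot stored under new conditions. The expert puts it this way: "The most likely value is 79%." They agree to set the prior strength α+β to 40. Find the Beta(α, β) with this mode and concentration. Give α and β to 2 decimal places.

For α,β > 1 the Beta mode is (α−1)/(α+β−2). With α+β = 40, the mode is (α−1)/38.
Set (α−1)/38 = 0.79 → α = 1 + 0.79·38 = 31.02.
β = 40 − α = 8.98.

α = 31.02, β = 8.98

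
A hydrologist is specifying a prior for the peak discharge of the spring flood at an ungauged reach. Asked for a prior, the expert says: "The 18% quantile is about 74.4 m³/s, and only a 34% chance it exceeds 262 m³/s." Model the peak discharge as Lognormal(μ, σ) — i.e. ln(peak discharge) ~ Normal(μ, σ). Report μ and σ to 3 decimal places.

If T ~ Lognormal(μ,σ) then ln T ~ Normal(μ,σ), so the p-quantile of ln T is μ + z_p·σ.
ln(74.4) = 4.309 and ln(262) = 5.568; z_{0.18} = -0.9154, z_{0.66} = 0.4125.
σ = (5.568 − 4.309)/(0.4125 − (-0.9154)) = 0.948.
μ = 4.309 − (-0.9154)·0.948 = 5.177.

μ ≈ 5.177, σ ≈ 0.948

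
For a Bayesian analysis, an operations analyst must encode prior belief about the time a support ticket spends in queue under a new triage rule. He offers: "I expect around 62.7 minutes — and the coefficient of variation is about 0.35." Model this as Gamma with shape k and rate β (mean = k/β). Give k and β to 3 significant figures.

k ≈ 8.16, β ≈ 0.13

For Gamma(k, rate β): mean = k/β, variance = k/β², so CV = 1/√k.
CV = 0.35, hence k = 1/CV² = 8.16.
Then β = k/mean = 8.16/62.7 = 0.13.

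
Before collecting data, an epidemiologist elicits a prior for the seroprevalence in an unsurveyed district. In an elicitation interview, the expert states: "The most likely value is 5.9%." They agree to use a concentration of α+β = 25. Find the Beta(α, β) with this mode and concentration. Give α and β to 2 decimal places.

α = 2.36, β = 22.64

For α,β > 1 the Beta mode is (α−1)/(α+β−2). With α+β = 25, the mode is (α−1)/23.
Set (α−1)/23 = 0.059 → α = 1 + 0.059·23 = 2.36.
β = 25 − α = 22.64.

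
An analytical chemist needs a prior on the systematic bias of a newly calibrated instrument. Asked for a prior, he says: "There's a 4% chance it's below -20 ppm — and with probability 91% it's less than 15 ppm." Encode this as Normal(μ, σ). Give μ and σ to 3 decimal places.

For Normal(μ,σ), the p-quantile is μ + z_p·σ. Here z_{0.04} = -1.751, z_{0.91} = 1.341.
So -20 = μ − 1.751σ and 15 = μ + 1.341σ.
Subtracting: σ = (15 − -20)/(1.341 − (-1.751)) = 11.322.
Then μ = -20 − (-1.751)·11.322 = -0.179.

μ = -0.179, σ = 11.322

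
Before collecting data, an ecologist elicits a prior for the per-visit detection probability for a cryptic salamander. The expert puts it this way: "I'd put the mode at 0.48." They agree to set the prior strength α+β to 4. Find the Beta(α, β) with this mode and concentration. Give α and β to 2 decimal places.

α = 1.96, β = 2.04

For α,β > 1 the Beta mode is (α−1)/(α+β−2). With α+β = 4, the mode is (α−1)/2.
Set (α−1)/2 = 0.48 → α = 1 + 0.48·2 = 1.96.
β = 4 − α = 2.04.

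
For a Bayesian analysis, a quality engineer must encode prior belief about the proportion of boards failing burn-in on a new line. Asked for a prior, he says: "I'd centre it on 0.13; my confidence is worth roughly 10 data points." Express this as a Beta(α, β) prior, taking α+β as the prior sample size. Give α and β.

Under the effective-sample-size interpretation, Beta(α, β) has prior mean α/(α+β) and prior sample size α+β.
So α+β = 10 and α/(α+β) = 0.13, giving α = 0.13·10 = 1.3 and β = 10 − 1.3 = 8.7.

α = 1.3, β = 8.7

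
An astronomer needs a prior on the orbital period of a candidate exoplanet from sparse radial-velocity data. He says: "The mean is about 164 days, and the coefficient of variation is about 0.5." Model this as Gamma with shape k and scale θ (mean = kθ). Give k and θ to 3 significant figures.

k ≈ 4, θ ≈ 41

For Gamma(k, scale θ): mean = kθ, variance = kθ², so CV = 1/√k.
CV = 0.5, hence k = 1/CV² = 4.
Then θ = mean/k = 164/4 = 41.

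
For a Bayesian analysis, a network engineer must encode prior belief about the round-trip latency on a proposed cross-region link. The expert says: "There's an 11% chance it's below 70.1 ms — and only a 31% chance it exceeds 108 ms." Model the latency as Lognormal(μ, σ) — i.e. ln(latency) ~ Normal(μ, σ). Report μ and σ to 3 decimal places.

If T ~ Lognormal(μ,σ) then ln T ~ Normal(μ,σ), so the p-quantile of ln T is μ + z_p·σ.
ln(70.1) = 4.25 and ln(108) = 4.682; z_{0.11} = -1.227, z_{0.69} = 0.4959.
σ = (4.682 − 4.25)/(0.4959 − (-1.227)) = 0.251.
μ = 4.25 − (-1.227)·0.251 = 4.558.

μ ≈ 4.558, σ ≈ 0.251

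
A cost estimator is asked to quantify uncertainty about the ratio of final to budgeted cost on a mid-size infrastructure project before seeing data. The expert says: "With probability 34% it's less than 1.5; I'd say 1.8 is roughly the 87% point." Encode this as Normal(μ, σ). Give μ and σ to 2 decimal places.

For Normal(μ,σ), the p-quantile is μ + z_p·σ. Here z_{0.34} = -0.4125, z_{0.87} = 1.126.
So 1.5 = μ − 0.4125σ and 1.8 = μ + 1.126σ.
Subtracting: σ = (1.8 − 1.5)/(1.126 − (-0.4125)) = 0.19.
Then μ = 1.5 − (-0.4125)·0.19 = 1.58.

μ = 1.58, σ = 0.19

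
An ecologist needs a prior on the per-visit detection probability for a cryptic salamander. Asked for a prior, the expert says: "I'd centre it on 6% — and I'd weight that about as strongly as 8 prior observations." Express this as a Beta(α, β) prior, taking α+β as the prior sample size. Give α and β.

α = 0.48, β = 7.52

Under the effective-sample-size interpretation, Beta(α, β) has prior mean α/(α+β) and prior sample size α+β.
So α+β = 8 and α/(α+β) = 0.06, giving α = 0.06·8 = 0.48 and β = 8 − 0.48 = 7.52.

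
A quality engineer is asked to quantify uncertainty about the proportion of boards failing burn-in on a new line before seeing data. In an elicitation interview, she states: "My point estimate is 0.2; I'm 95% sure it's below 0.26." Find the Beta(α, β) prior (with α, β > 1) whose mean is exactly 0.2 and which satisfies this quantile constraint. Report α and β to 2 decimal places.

α ≈ 26.02, β ≈ 104.10

With mean 0.2 fixed, write α = 0.2s, β = 0.8s where s = α+β.
Need P(θ < 0.26) = 0.95 under Beta(0.2s, 0.8s). Normal approximation: (q−m)/√(m(1−m)/s) ≈ z_{0.95} = 1.64, so s ≈ 0.2·0.8·(1.64)²/(0.26−0.2)² = 120.2.
At s = 120.2: P(θ<0.26) ≈ 0.943. Adjusting to match 0.95 gives s ≈ 130.12.
So α = 0.2·130.12 ≈ 26.02, β = 0.8·130.12 ≈ 104.10.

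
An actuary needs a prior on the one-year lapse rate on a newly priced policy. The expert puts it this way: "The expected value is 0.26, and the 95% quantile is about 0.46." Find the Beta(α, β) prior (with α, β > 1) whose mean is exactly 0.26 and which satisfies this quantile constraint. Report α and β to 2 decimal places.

With mean 0.26 fixed, write α = 0.26s, β = 0.74s where s = α+β.
Need P(θ < 0.46) = 0.95 under Beta(0.26s, 0.74s). Normal approximation: (q−m)/√(m(1−m)/s) ≈ z_{0.95} = 1.64, so s ≈ 0.26·0.74·(1.64)²/(0.46−0.26)² = 13.0.
At s = 13.0: P(θ<0.46) ≈ 0.940. Adjusting to match 0.95 gives s ≈ 14.70.
So α = 0.26·14.70 ≈ 3.82, β = 0.74·14.70 ≈ 10.88.

α ≈ 3.82, β ≈ 10.88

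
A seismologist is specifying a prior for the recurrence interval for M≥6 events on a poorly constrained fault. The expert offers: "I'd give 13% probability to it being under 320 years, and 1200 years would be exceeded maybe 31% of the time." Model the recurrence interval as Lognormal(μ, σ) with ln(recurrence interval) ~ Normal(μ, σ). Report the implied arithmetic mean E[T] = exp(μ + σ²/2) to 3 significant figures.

E[T] ≈ 1120 years

If T ~ Lognormal(μ,σ) then ln T ~ Normal(μ,σ), so the p-quantile of ln T is μ + z_p·σ.
ln(320) = 5.768 and ln(1200) = 7.09; z_{0.13} = -1.126, z_{0.69} = 0.4959.
σ = (7.09 − 5.768)/(0.4959 − (-1.126)) = 0.815.
μ = 5.768 − (-1.126)·0.815 = 6.686.
E[T] = exp(μ + σ²/2) = exp(6.686 + 0.3319) = 1120 years.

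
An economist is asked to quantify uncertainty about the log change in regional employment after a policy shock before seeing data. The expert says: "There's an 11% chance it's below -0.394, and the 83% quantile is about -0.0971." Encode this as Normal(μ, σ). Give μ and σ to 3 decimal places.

For Normal(μ,σ), the p-quantile is μ + z_p·σ. Here z_{0.11} = -1.227, z_{0.83} = 0.9542.
So -0.394 = μ − 1.227σ and -0.0971 = μ + 0.9542σ.
Subtracting: σ = (-0.0971 − -0.394)/(0.9542 − (-1.227)) = 0.136.
Then μ = -0.394 − (-1.227)·0.136 = -0.227.

μ = -0.227, σ = 0.136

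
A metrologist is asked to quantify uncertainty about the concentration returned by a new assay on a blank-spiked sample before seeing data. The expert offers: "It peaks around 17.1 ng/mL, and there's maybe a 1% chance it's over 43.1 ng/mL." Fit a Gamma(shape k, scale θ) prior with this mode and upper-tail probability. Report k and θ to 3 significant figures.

k ≈ 6.48, θ ≈ 3.12

Gamma(k,θ) with k>1 has mode (k−1)θ, so θ = 17.1/(k−1).
Need P(X < 43.1) = 0.99 with θ tied to k this way. Start at k = 2, θ = 17.1: P(X<43.1) ≈ 0.717.
Too low — raise k to concentrate. Iterating converges to k ≈ 6.48.
Then θ = 17.1/(6.48−1) ≈ 3.12.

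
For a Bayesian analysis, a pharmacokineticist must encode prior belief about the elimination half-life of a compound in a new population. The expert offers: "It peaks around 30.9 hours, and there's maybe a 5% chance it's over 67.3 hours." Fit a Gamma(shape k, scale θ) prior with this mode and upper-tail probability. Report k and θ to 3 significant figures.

k ≈ 5.54, θ ≈ 6.8

Gamma(k,θ) with k>1 has mode (k−1)θ, so θ = 30.9/(k−1).
Need P(X < 67.3) = 0.95 with θ tied to k this way. Start at k = 2, θ = 30.9: P(X<67.3) ≈ 0.640.
Too low — raise k to concentrate. Iterating converges to k ≈ 5.54.
Then θ = 30.9/(5.54−1) ≈ 6.8.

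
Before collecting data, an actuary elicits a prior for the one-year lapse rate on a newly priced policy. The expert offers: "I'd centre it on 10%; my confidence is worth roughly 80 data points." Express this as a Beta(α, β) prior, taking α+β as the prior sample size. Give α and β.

α = 8, β = 72

Under the effective-sample-size interpretation, Beta(α, β) has prior mean α/(α+β) and prior sample size α+β.
So α+β = 80 and α/(α+β) = 0.1, giving α = 0.1·80 = 8 and β = 80 − 8 = 72.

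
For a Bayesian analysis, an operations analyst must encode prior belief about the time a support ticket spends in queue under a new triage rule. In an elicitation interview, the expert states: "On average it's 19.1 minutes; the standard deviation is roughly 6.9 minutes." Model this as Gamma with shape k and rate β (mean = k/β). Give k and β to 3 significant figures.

k ≈ 7.66, β ≈ 0.401

For Gamma(k, rate β): mean = k/β, variance = k/β², so CV = 1/√k.
CV = SD/mean = 6.9/19.1 = 0.3613, hence k = 1/CV² = 7.66.
Then β = k/mean = 7.66/19.1 = 0.401.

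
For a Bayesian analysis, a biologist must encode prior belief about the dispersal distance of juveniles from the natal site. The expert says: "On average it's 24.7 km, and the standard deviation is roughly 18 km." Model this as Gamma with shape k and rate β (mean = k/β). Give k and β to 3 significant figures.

For Gamma(k, rate β): mean = k/β, variance = k/β², so CV = 1/√k.
CV = SD/mean = 18/24.7 = 0.7287, hence k = 1/CV² = 1.88.
Then β = k/mean = 1.88/24.7 = 0.0762.

k ≈ 1.88, β ≈ 0.0762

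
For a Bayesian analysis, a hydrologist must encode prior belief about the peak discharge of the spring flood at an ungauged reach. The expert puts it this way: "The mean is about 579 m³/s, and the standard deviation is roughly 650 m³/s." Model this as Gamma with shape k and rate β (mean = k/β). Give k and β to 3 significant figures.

k ≈ 0.793, β ≈ 0.00137

For Gamma(k, rate β): mean = k/β, variance = k/β², so CV = 1/√k.
CV = SD/mean = 650/579 = 1.123, hence k = 1/CV² = 0.793.
Then β = k/mean = 0.793/579 = 0.00137.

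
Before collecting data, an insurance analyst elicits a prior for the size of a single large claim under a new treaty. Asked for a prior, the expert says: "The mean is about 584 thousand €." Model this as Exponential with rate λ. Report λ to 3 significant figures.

Exponential mean = 1/λ, so λ = 1/584.0 = 0.00171.

λ ≈ 0.00171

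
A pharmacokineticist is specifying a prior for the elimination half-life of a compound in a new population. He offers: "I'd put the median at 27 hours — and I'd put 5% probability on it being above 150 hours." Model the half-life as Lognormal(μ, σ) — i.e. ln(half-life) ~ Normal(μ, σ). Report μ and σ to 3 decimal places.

μ ≈ 3.296, σ ≈ 1.043

If T ~ Lognormal(μ,σ) then ln T ~ Normal(μ,σ), so the p-quantile of ln T is μ + z_p·σ.
ln(27) = 3.296 and ln(150) = 5.011; z_{0.5} = 0, z_{0.95} = 1.645.
σ = (5.011 − 3.296)/(1.645 − (0)) = 1.043.
μ = 3.296 − (0)·1.043 = 3.296.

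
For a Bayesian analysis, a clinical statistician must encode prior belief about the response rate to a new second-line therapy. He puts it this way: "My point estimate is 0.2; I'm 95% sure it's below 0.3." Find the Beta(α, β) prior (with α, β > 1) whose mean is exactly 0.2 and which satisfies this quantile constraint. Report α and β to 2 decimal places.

α ≈ 9.74, β ≈ 38.96

With mean 0.2 fixed, write α = 0.2s, β = 0.8s where s = α+β.
Need P(θ < 0.3) = 0.95 under Beta(0.2s, 0.8s). Normal approximation: (q−m)/√(m(1−m)/s) ≈ z_{0.95} = 1.64, so s ≈ 0.2·0.8·(1.64)²/(0.3−0.2)² = 43.3.
At s = 43.3: P(θ<0.3) ≈ 0.940. Adjusting to match 0.95 gives s ≈ 48.70.
So α = 0.2·48.70 ≈ 9.74, β = 0.8·48.70 ≈ 38.96.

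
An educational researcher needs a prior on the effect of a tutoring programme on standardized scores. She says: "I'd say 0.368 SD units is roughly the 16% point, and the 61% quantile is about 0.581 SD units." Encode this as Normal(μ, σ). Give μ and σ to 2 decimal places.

μ = 0.53, σ = 0.17

The p-quantile of Normal(μ,σ) is μ + z_p·σ, with z_{0.16} = -0.9945 and z_{0.61} = 0.2793.
Eliminate σ: μ = (z₂·x₁ − z₁·x₂)/(z₂ − z₁) = (0.2793·0.368 − (-0.9945)·0.581)/1.274 = 0.53.
Then σ = (x₂ − x₁)/(z₂ − z₁) = (0.581 − 0.368)/1.274 = 0.17.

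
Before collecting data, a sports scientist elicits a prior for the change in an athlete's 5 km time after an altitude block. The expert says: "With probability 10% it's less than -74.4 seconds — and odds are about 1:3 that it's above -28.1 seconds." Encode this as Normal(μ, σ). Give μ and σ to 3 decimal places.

For Normal(μ,σ), the p-quantile is μ + z_p·σ. Here z_{0.1} = -1.282, z_{0.75} = 0.6745.
So -74.4 = μ − 1.282σ and -28.1 = μ + 0.6745σ.
Subtracting: σ = (-28.1 − -74.4)/(0.6745 − (-1.282)) = 23.670.
Then μ = -74.4 − (-1.282)·23.670 = -44.065.

μ = -44.065, σ = 23.670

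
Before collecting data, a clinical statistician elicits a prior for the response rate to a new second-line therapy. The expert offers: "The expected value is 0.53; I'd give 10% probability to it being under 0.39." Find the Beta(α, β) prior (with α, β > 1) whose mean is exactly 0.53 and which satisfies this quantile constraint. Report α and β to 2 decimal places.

With mean 0.53 fixed, write α = 0.53s, β = 0.47s where s = α+β.
Need P(θ < 0.39) = 0.1 under Beta(0.53s, 0.47s). Normal approximation: (q−m)/√(m(1−m)/s) ≈ z_{0.1} = -1.28, so s ≈ 0.53·0.47·(-1.28)²/(0.39−0.53)² = 20.9.
At s = 20.9: P(θ<0.39) ≈ 0.099. Adjusting to match 0.1 gives s ≈ 20.73.
So α = 0.53·20.73 ≈ 10.98, β = 0.47·20.73 ≈ 9.74.

α ≈ 10.98, β ≈ 9.74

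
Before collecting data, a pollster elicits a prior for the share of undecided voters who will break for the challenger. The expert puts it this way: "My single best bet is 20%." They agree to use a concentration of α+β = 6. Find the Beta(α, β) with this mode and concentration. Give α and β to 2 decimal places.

For α,β > 1 the Beta mode is (α−1)/(α+β−2). With α+β = 6, the mode is (α−1)/4.
Set (α−1)/4 = 0.2 → α = 1 + 0.2·4 = 1.80.
β = 6 − α = 4.20.

α = 1.80, β = 4.20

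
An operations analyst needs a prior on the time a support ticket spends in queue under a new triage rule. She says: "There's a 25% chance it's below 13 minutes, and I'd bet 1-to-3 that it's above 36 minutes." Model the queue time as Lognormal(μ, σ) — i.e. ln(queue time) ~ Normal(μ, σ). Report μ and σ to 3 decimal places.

μ ≈ 3.074, σ ≈ 0.755

If T ~ Lognormal(μ,σ) then ln T ~ Normal(μ,σ), so the p-quantile of ln T is μ + z_p·σ.
ln(13) = 2.565 and ln(36) = 3.584; z_{0.25} = -0.6745, z_{0.75} = 0.6745.
σ = (3.584 − 2.565)/(0.6745 − (-0.6745)) = 0.755.
μ = 2.565 − (-0.6745)·0.755 = 3.074.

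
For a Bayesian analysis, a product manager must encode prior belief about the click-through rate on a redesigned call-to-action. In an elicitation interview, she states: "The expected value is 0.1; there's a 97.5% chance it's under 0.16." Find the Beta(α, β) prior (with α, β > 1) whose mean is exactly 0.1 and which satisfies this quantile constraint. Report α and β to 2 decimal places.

α ≈ 11.77, β ≈ 105.94

With mean 0.1 fixed, write α = 0.1s, β = 0.9s where s = α+β.
Need P(θ < 0.16) = 0.975 under Beta(0.1s, 0.9s). Normal approximation: (q−m)/√(m(1−m)/s) ≈ z_{0.975} = 1.96, so s ≈ 0.1·0.9·(1.96)²/(0.16−0.1)² = 96.0.
At s = 96.0: P(θ<0.16) ≈ 0.963. Adjusting to match 0.975 gives s ≈ 117.72.
So α = 0.1·117.72 ≈ 11.77, β = 0.9·117.72 ≈ 105.94.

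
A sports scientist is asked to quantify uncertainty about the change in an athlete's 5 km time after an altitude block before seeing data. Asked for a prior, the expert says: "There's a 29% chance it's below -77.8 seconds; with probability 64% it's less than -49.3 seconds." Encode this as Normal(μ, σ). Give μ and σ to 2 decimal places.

The p-quantile of Normal(μ,σ) is μ + z_p·σ, with z_{0.29} = -0.5534 and z_{0.64} = 0.3585.
Eliminate σ: μ = (z₂·x₁ − z₁·x₂)/(z₂ − z₁) = (0.3585·-77.8 − (-0.5534)·-49.3)/0.9118 = -60.50.
Then σ = (x₂ − x₁)/(z₂ − z₁) = (-49.3 − -77.8)/0.9118 = 31.26.

μ = -60.50, σ = 31.26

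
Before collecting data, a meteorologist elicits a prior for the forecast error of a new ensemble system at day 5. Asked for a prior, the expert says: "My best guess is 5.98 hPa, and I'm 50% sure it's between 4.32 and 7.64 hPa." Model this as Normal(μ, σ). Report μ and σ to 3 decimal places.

A symmetric 50% interval runs μ ± z·σ with z = 0.6745.
Half-width = 1.66, so σ = 1.66/0.6745 = 2.461.
μ is the stated best guess, 5.980.

μ = 5.980, σ = 2.461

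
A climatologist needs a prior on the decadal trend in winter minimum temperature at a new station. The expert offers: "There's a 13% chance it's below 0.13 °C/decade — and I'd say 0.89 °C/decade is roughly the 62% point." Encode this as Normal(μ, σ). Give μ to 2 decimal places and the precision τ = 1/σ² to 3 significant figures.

For Normal(μ,σ), the p-quantile is μ + z_p·σ. Here z_{0.13} = -1.126, z_{0.62} = 0.3055.
So 0.13 = μ − 1.126σ and 0.89 = μ + 0.3055σ.
Subtracting: σ = (0.89 − 0.13)/(0.3055 − (-1.126)) = 0.53.
Then μ = 0.13 − (-1.126)·0.53 = 0.73.
Precision τ = 1/σ² = 1/0.5308² = 3.55.

μ = 0.73, τ = 3.55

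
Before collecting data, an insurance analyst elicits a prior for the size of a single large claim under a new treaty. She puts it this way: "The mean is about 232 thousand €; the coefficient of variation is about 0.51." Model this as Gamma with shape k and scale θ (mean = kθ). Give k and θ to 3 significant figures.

For Gamma(k, scale θ): mean = kθ, variance = kθ², so CV = 1/√k.
CV = 0.51, hence k = 1/CV² = 3.84.
Then θ = mean/k = 232/3.84 = 60.3.

k ≈ 3.84, θ ≈ 60.3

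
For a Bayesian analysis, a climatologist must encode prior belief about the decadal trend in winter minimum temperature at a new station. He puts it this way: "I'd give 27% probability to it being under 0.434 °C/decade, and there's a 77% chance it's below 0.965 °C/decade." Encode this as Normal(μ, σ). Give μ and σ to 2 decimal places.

The p-quantile of Normal(μ,σ) is μ + z_p·σ, with z_{0.27} = -0.6128 and z_{0.77} = 0.7388.
Eliminate σ: μ = (z₂·x₁ − z₁·x₂)/(z₂ − z₁) = (0.7388·0.434 − (-0.6128)·0.965)/1.352 = 0.67.
Then σ = (x₂ − x₁)/(z₂ − z₁) = (0.965 − 0.434)/1.352 = 0.39.

μ = 0.67, σ = 0.39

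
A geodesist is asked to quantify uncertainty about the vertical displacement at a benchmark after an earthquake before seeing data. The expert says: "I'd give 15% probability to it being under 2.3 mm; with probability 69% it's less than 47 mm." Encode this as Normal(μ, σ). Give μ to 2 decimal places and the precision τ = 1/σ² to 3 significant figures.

μ = 32.53, τ = 0.00118

The p-quantile of Normal(μ,σ) is μ + z_p·σ, with z_{0.15} = -1.036 and z_{0.69} = 0.4959.
Eliminate σ: μ = (z₂·x₁ − z₁·x₂)/(z₂ − z₁) = (0.4959·2.3 − (-1.036)·47)/1.532 = 32.53.
Then σ = (x₂ − x₁)/(z₂ − z₁) = (47 − 2.3)/1.532 = 29.17.
Precision τ = 1/σ² = 1/29.17² = 0.00118.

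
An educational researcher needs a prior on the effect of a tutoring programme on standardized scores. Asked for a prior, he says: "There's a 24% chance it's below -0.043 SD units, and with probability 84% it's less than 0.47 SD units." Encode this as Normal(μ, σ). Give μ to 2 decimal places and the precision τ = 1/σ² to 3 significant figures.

For Normal(μ,σ), the p-quantile is μ + z_p·σ. Here z_{0.24} = -0.7063, z_{0.84} = 0.9945.
So -0.043 = μ − 0.7063σ and 0.47 = μ + 0.9945σ.
Subtracting: σ = (0.47 − -0.043)/(0.9945 − (-0.7063)) = 0.30.
Then μ = -0.043 − (-0.7063)·0.30 = 0.17.
Precision τ = 1/σ² = 1/0.3016² = 11.

μ = 0.17, τ = 11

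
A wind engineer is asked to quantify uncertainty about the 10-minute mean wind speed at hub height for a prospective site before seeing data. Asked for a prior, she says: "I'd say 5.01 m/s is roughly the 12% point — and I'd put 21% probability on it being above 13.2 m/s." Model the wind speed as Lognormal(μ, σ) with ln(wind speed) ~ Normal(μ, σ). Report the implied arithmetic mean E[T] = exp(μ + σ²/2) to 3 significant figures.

If T ~ Lognormal(μ,σ) then ln T ~ Normal(μ,σ), so the p-quantile of ln T is μ + z_p·σ.
ln(5.01) = 1.611 and ln(13.2) = 2.58; z_{0.12} = -1.175, z_{0.79} = 0.8064.
σ = (2.58 − 1.611)/(0.8064 − (-1.175)) = 0.489.
μ = 1.611 − (-1.175)·0.489 = 2.186.
E[T] = exp(μ + σ²/2) = exp(2.186 + 0.1195) = 10 m/s.

E[T] ≈ 10 m/s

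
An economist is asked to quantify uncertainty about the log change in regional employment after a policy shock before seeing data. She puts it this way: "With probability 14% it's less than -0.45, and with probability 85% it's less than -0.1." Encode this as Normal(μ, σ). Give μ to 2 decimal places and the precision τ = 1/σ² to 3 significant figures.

μ = -0.27, τ = 36.6

For Normal(μ,σ), the p-quantile is μ + z_p·σ. Here z_{0.14} = -1.08, z_{0.85} = 1.036.
So -0.45 = μ − 1.08σ and -0.1 = μ + 1.036σ.
Subtracting: σ = (-0.1 − -0.45)/(1.036 − (-1.08)) = 0.17.
Then μ = -0.45 − (-1.08)·0.17 = -0.27.
Precision τ = 1/σ² = 1/0.1653² = 36.6.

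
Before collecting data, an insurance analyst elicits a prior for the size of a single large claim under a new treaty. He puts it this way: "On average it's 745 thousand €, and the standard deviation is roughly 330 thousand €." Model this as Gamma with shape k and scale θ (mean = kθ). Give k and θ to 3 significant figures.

For Gamma(k, scale θ): mean = kθ, variance = kθ², so CV = 1/√k.
CV = SD/mean = 330/745 = 0.443, hence k = 1/CV² = 5.1.
Then θ = mean/k = 745/5.1 = 146.

k ≈ 5.1, θ ≈ 146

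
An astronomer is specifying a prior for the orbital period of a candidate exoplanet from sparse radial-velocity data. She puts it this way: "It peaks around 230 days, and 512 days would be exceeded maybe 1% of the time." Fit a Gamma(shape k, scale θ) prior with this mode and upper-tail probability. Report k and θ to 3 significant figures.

k ≈ 8.51, θ ≈ 30.6

Gamma(k,θ) with k>1 has mode (k−1)θ, so θ = 230/(k−1).
Need P(X < 512) = 0.99 with θ tied to k this way. Start at k = 2, θ = 230: P(X<512) ≈ 0.652.
Too low — raise k to concentrate. Iterating converges to k ≈ 8.51.
Then θ = 230/(8.51−1) ≈ 30.6.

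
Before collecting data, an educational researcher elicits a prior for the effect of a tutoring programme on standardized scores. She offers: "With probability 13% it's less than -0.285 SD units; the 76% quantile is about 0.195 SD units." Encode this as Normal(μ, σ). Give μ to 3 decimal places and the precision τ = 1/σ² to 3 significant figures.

The p-quantile of Normal(μ,σ) is μ + z_p·σ, with z_{0.13} = -1.126 and z_{0.76} = 0.7063.
Eliminate σ: μ = (z₂·x₁ − z₁·x₂)/(z₂ − z₁) = (0.7063·-0.285 − (-1.126)·0.195)/1.833 = 0.010.
Then σ = (x₂ − x₁)/(z₂ − z₁) = (0.195 − -0.285)/1.833 = 0.262.
Precision τ = 1/σ² = 1/0.2619² = 14.6.

μ = 0.010, τ = 14.6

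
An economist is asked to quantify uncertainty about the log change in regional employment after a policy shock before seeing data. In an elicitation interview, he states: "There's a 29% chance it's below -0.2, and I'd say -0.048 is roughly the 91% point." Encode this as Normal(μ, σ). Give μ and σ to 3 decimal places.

The p-quantile of Normal(μ,σ) is μ + z_p·σ, with z_{0.29} = -0.5534 and z_{0.91} = 1.341.
Eliminate σ: μ = (z₂·x₁ − z₁·x₂)/(z₂ − z₁) = (1.341·-0.2 − (-0.5534)·-0.048)/1.894 = -0.156.
Then σ = (x₂ − x₁)/(z₂ − z₁) = (-0.048 − -0.2)/1.894 = 0.080.

μ = -0.156, σ = 0.080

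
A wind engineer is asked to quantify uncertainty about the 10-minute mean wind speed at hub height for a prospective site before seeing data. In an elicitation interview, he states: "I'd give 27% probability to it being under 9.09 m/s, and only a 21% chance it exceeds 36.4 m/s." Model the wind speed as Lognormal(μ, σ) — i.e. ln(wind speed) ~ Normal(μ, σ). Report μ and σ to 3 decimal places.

If T ~ Lognormal(μ,σ) then ln T ~ Normal(μ,σ), so the p-quantile of ln T is μ + z_p·σ.
ln(9.09) = 2.207 and ln(36.4) = 3.595; z_{0.27} = -0.6128, z_{0.79} = 0.8064.
σ = (3.595 − 2.207)/(0.8064 − (-0.6128)) = 0.978.
μ = 2.207 − (-0.6128)·0.978 = 2.806.

μ ≈ 2.806, σ ≈ 0.978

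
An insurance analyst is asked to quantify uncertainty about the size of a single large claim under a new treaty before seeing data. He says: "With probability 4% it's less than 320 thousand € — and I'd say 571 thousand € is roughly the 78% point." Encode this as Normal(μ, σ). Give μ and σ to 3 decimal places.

The p-quantile of Normal(μ,σ) is μ + z_p·σ, with z_{0.04} = -1.751 and z_{0.78} = 0.7722.
Eliminate σ: μ = (z₂·x₁ − z₁·x₂)/(z₂ − z₁) = (0.7722·320 − (-1.751)·571)/2.523 = 494.175.
Then σ = (x₂ − x₁)/(z₂ − z₁) = (571 − 320)/2.523 = 99.490.

μ = 494.175, σ = 99.490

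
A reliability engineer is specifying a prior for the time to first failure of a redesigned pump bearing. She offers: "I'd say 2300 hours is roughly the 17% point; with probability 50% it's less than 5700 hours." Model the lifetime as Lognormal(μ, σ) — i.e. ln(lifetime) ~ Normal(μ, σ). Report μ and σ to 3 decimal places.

If T ~ Lognormal(μ,σ) then ln T ~ Normal(μ,σ), so the p-quantile of ln T is μ + z_p·σ.
ln(2300) = 7.741 and ln(5700) = 8.648; z_{0.17} = -0.9542, z_{0.5} = 0.
σ = (8.648 − 7.741)/(0 − (-0.9542)) = 0.951.
μ = 7.741 − (-0.9542)·0.951 = 8.648.

μ ≈ 8.648, σ ≈ 0.951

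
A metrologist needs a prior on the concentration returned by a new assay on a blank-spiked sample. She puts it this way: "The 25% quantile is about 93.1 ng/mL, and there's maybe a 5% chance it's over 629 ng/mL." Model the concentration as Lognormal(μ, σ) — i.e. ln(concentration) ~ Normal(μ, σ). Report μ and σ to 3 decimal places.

μ ≈ 5.089, σ ≈ 0.824

If T ~ Lognormal(μ,σ) then ln T ~ Normal(μ,σ), so the p-quantile of ln T is μ + z_p·σ.
ln(93.1) = 4.534 and ln(629) = 6.444; z_{0.25} = -0.6745, z_{0.95} = 1.645.
σ = (6.444 − 4.534)/(1.645 − (-0.6745)) = 0.824.
μ = 4.534 − (-0.6745)·0.824 = 5.089.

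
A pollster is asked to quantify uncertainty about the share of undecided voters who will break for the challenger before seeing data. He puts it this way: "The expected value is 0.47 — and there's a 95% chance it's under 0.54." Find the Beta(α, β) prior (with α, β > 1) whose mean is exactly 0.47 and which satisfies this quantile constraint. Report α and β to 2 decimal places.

With mean 0.47 fixed, write α = 0.47s, β = 0.53s where s = α+β.
Need P(θ < 0.54) = 0.95 under Beta(0.47s, 0.53s). Normal approximation: (q−m)/√(m(1−m)/s) ≈ z_{0.95} = 1.64, so s ≈ 0.47·0.53·(1.64)²/(0.54−0.47)² = 137.5.
At s = 137.5: P(θ<0.54) ≈ 0.950. Adjusting to match 0.95 gives s ≈ 137.66.
So α = 0.47·137.66 ≈ 64.70, β = 0.53·137.66 ≈ 72.96.

α ≈ 64.70, β ≈ 72.96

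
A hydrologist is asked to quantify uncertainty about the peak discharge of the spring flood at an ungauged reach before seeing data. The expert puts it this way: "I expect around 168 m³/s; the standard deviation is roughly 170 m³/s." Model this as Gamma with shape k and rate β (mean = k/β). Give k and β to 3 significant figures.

For Gamma(k, rate β): mean = k/β, variance = k/β², so CV = 1/√k.
CV = SD/mean = 170/168 = 1.012, hence k = 1/CV² = 0.977.
Then β = k/mean = 0.977/168 = 0.00581.

k ≈ 0.977, β ≈ 0.00581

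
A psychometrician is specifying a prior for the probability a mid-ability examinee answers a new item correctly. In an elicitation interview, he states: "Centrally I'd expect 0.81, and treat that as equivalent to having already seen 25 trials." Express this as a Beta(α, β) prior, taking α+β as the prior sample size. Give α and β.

Under the effective-sample-size interpretation, Beta(α, β) has prior mean α/(α+β) and prior sample size α+β.
So α+β = 25 and α/(α+β) = 0.81, giving α = 0.81·25 = 20.25 and β = 25 − 20.25 = 4.75.

α = 20.25, β = 4.75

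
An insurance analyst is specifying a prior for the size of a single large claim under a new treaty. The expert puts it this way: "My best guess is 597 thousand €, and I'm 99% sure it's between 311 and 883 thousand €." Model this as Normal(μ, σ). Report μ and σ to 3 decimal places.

A symmetric 99% interval runs μ ± z·σ with z = 2.576.
Half-width = 286, so σ = 286/2.576 = 111.032.
μ is the stated best guess, 597.000.

μ = 597.000, σ = 111.032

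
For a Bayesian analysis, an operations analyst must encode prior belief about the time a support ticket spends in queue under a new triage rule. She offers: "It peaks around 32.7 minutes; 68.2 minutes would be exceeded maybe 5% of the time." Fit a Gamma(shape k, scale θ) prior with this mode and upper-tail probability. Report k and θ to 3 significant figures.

Gamma(k,θ) with k>1 has mode (k−1)θ, so θ = 32.7/(k−1).
Need P(X < 68.2) = 0.95 with θ tied to k this way. Start at k = 2, θ = 32.7: P(X<68.2) ≈ 0.617.
Too low — raise k to concentrate. Iterating converges to k ≈ 6.11.
Then θ = 32.7/(6.11−1) ≈ 6.39.

k ≈ 6.11, θ ≈ 6.39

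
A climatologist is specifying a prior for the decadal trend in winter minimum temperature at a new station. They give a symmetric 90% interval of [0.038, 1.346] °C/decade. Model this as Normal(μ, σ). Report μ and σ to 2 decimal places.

μ = 0.69, σ = 0.40

A symmetric 90% interval runs μ ± z·σ with z = 1.645.
Half-width = 0.654, so σ = 0.654/1.645 = 0.40.
μ is the interval midpoint, 0.69.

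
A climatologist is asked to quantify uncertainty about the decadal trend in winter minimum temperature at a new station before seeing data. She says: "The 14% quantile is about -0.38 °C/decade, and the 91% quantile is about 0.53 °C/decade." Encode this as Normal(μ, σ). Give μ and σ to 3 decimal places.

The p-quantile of Normal(μ,σ) is μ + z_p·σ, with z_{0.14} = -1.08 and z_{0.91} = 1.341.
Eliminate σ: μ = (z₂·x₁ − z₁·x₂)/(z₂ − z₁) = (1.341·-0.38 − (-1.08)·0.53)/2.421 = 0.026.
Then σ = (x₂ − x₁)/(z₂ − z₁) = (0.53 − -0.38)/2.421 = 0.376.

μ = 0.026, σ = 0.376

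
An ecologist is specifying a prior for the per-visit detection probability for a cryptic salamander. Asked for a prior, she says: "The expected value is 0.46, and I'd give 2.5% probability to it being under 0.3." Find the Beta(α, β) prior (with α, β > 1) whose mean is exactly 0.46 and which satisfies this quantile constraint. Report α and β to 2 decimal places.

α ≈ 16.01, β ≈ 18.80

With mean 0.46 fixed, write α = 0.46s, β = 0.54s where s = α+β.
Need P(θ < 0.3) = 0.025 under Beta(0.46s, 0.54s). Normal approximation: (q−m)/√(m(1−m)/s) ≈ z_{0.025} = -1.96, so s ≈ 0.46·0.54·(-1.96)²/(0.3−0.46)² = 37.3.
At s = 37.3: P(θ<0.3) ≈ 0.021. Adjusting to match 0.025 gives s ≈ 34.81.
So α = 0.46·34.81 ≈ 16.01, β = 0.54·34.81 ≈ 18.80.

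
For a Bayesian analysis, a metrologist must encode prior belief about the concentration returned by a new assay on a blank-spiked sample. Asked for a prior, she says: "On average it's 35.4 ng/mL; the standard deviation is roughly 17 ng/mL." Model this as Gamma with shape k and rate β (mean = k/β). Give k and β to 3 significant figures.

k ≈ 4.34, β ≈ 0.122

For Gamma(k, rate β): mean = k/β, variance = k/β², so CV = 1/√k.
CV = SD/mean = 17/35.4 = 0.4802, hence k = 1/CV² = 4.34.
Then β = k/mean = 4.34/35.4 = 0.122.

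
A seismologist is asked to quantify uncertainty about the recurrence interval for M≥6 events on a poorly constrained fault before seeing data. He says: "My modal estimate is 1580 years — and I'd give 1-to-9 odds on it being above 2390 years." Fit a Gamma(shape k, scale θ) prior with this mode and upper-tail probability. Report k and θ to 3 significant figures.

k ≈ 11.9, θ ≈ 145

Gamma(k,θ) with k>1 has mode (k−1)θ, so θ = 1580/(k−1).
Need P(X < 2390) = 0.9 with θ tied to k this way. Start at k = 2, θ = 1580: P(X<2390) ≈ 0.446.
Too low — raise k to concentrate. Iterating converges to k ≈ 11.9.
Then θ = 1580/(11.9−1) ≈ 145.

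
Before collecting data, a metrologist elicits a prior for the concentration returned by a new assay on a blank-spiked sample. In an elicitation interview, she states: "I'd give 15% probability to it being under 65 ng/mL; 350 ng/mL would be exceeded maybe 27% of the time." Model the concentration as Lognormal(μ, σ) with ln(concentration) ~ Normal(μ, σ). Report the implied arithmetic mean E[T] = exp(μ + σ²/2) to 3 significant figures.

If T ~ Lognormal(μ,σ) then ln T ~ Normal(μ,σ), so the p-quantile of ln T is μ + z_p·σ.
ln(65) = 4.174 and ln(350) = 5.858; z_{0.15} = -1.036, z_{0.73} = 0.6128.
σ = (5.858 − 4.174)/(0.6128 − (-1.036)) = 1.021.
μ = 4.174 − (-1.036)·1.021 = 5.232.
E[T] = exp(μ + σ²/2) = exp(5.232 + 0.5210) = 315 ng/mL.

E[T] ≈ 315 ng/mL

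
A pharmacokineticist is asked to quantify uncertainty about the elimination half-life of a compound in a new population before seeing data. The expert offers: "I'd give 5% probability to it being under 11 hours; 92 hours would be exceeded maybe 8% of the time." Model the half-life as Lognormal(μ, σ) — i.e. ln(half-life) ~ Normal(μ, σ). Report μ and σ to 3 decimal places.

μ ≈ 3.543, σ ≈ 0.696

If T ~ Lognormal(μ,σ) then ln T ~ Normal(μ,σ), so the p-quantile of ln T is μ + z_p·σ.
ln(11) = 2.398 and ln(92) = 4.522; z_{0.05} = -1.645, z_{0.92} = 1.405.
σ = (4.522 − 2.398)/(1.405 − (-1.645)) = 0.696.
μ = 2.398 − (-1.645)·0.696 = 3.543.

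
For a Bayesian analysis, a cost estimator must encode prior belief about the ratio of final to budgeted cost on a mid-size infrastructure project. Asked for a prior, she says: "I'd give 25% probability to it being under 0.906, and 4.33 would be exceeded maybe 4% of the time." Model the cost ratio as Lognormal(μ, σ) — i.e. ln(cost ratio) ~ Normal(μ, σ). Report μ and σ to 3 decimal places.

If T ~ Lognormal(μ,σ) then ln T ~ Normal(μ,σ), so the p-quantile of ln T is μ + z_p·σ.
ln(0.906) = -0.09872 and ln(4.33) = 1.466; z_{0.25} = -0.6745, z_{0.96} = 1.751.
σ = (1.466 − -0.09872)/(1.751 − (-0.6745)) = 0.645.
μ = -0.09872 − (-0.6745)·0.645 = 0.336.

μ ≈ 0.336, σ ≈ 0.645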